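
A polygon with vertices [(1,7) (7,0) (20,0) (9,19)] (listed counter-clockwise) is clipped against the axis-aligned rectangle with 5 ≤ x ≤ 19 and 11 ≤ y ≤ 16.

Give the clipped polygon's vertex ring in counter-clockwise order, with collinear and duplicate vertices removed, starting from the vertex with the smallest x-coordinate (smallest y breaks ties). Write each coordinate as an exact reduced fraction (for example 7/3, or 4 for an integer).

Clipped polygon: [(5,11) (259/19,11) (204/19,16) (7,16) (5,13)]

1. After x ≥ 5: [(5,13) (5,7/3) (7,0) (20,0) (9,19)]
2. After x ≤ 19: [(5,13) (5,7/3) (7,0) (19,0) (19,19/11) (9,19)]
3. After y ≥ 11: [(5,13) (5,11) (259/19,11) (9,19)]
4. After y ≤ 16: [(7,16) (5,13) (5,11) (259/19,11) (204/19,16)]
5. Canonical ring: [(5,11) (259/19,11) (204/19,16) (7,16) (5,13)]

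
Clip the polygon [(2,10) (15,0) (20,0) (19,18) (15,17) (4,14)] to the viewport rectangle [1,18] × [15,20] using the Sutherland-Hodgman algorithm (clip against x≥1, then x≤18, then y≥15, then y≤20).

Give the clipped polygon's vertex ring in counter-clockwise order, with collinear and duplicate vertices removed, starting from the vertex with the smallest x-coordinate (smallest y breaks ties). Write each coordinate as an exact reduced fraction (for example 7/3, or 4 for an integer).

1. After x ≥ 1: [(2,10) (15,0) (20,0) (19,18) (15,17) (4,14)]
2. After x ≤ 18: [(2,10) (15,0) (18,0) (18,71/4) (15,17) (4,14)]
3. After y ≥ 15: [(18,15) (18,71/4) (15,17) (23/3,15)]
4. After y ≤ 20: [(18,15) (18,71/4) (15,17) (23/3,15)]
5. Canonical ring: [(23/3,15) (18,15) (18,71/4) (15,17)]

Clipped polygon: [(23/3,15) (18,15) (18,71/4) (15,17)]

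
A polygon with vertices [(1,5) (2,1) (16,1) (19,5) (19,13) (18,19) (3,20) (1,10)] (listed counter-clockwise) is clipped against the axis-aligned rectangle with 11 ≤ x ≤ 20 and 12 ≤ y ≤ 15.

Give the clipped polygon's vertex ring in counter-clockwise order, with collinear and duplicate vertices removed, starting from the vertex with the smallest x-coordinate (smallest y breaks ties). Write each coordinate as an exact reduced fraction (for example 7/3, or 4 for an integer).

Clipped polygon: [(11,12) (19,12) (19,13) (56/3,15) (11,15)]

1. After x ≥ 11: [(11,1) (16,1) (19,5) (19,13) (18,19) (11,292/15)]
2. After x ≤ 20: [(11,1) (16,1) (19,5) (19,13) (18,19) (11,292/15)]
3. After y ≥ 12: [(11,12) (19,12) (19,13) (18,19) (11,292/15)]
4. After y ≤ 15: [(11,15) (11,12) (19,12) (19,13) (56/3,15)]
5. Canonical ring: [(11,12) (19,12) (19,13) (56/3,15) (11,15)]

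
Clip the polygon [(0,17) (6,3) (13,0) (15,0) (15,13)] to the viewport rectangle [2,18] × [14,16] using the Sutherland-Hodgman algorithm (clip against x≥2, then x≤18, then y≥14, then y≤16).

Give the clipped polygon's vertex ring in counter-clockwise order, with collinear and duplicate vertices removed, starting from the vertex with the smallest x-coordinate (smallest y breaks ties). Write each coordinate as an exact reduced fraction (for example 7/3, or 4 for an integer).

Clipped polygon: [(2,14) (45/4,14) (15/4,16) (2,16)]

1. After x ≥ 2: [(2,247/15) (2,37/3) (6,3) (13,0) (15,0) (15,13)]
2. After x ≤ 18: [(2,247/15) (2,37/3) (6,3) (13,0) (15,0) (15,13)]
3. After y ≥ 14: [(45/4,14) (2,247/15) (2,14)]
4. After y ≤ 16: [(45/4,14) (15/4,16) (2,16) (2,14)]
5. Canonical ring: [(2,14) (45/4,14) (15/4,16) (2,16)]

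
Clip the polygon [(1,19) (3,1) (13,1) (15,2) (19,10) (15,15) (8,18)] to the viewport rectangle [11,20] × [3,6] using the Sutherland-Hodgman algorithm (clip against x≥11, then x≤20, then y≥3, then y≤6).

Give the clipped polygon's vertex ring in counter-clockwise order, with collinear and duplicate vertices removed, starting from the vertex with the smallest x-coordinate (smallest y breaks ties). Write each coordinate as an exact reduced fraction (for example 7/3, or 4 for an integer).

Clipped polygon: [(11,3) (31/2,3) (17,6) (11,6)]

1. After x ≥ 11: [(11,1) (13,1) (15,2) (19,10) (15,15) (11,117/7)]
2. After x ≤ 20: [(11,1) (13,1) (15,2) (19,10) (15,15) (11,117/7)]
3. After y ≥ 3: [(11,3) (31/2,3) (19,10) (15,15) (11,117/7)]
4. After y ≤ 6: [(11,6) (11,3) (31/2,3) (17,6)]
5. Canonical ring: [(11,3) (31/2,3) (17,6) (11,6)]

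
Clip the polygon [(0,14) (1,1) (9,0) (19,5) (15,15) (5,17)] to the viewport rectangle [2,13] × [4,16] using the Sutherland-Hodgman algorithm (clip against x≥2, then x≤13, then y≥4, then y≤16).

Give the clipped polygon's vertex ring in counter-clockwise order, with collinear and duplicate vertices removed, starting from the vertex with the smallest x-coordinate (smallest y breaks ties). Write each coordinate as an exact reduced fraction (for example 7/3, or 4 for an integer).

Clipped polygon: [(2,4) (13,4) (13,77/5) (10,16) (10/3,16) (2,76/5)]

1. After x ≥ 2: [(2,76/5) (2,7/8) (9,0) (19,5) (15,15) (5,17)]
2. After x ≤ 13: [(2,76/5) (2,7/8) (9,0) (13,2) (13,77/5) (5,17)]
3. After y ≥ 4: [(2,76/5) (2,4) (13,4) (13,77/5) (5,17)]
4. After y ≤ 16: [(10/3,16) (2,76/5) (2,4) (13,4) (13,77/5) (10,16)]
5. Canonical ring: [(2,4) (13,4) (13,77/5) (10,16) (10/3,16) (2,76/5)]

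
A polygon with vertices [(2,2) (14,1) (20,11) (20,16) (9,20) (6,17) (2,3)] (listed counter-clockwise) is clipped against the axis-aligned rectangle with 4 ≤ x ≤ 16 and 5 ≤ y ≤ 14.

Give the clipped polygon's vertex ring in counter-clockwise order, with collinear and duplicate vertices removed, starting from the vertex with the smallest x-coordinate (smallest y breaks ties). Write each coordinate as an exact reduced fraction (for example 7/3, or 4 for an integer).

1. After x ≥ 4: [(4,11/6) (14,1) (20,11) (20,16) (9,20) (6,17) (4,10)]
2. After x ≤ 16: [(4,11/6) (14,1) (16,13/3) (16,192/11) (9,20) (6,17) (4,10)]
3. After y ≥ 5: [(4,5) (16,5) (16,192/11) (9,20) (6,17) (4,10)]
4. After y ≤ 14: [(4,5) (16,5) (16,14) (36/7,14) (4,10)]
5. Canonical ring: [(4,5) (16,5) (16,14) (36/7,14) (4,10)]

Clipped polygon: [(4,5) (16,5) (16,14) (36/7,14) (4,10)]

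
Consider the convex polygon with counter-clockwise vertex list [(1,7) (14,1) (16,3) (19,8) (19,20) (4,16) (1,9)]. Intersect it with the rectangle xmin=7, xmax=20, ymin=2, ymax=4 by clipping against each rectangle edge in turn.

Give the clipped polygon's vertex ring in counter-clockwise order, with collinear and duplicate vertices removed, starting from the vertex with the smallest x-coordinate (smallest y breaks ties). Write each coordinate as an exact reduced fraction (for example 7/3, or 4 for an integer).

Clipped polygon: [(15/2,4) (71/6,2) (15,2) (16,3) (83/5,4)]

1. After x ≥ 7: [(7,55/13) (14,1) (16,3) (19,8) (19,20) (7,84/5)]
2. After x ≤ 20: [(7,55/13) (14,1) (16,3) (19,8) (19,20) (7,84/5)]
3. After y ≥ 2: [(7,55/13) (71/6,2) (15,2) (16,3) (19,8) (19,20) (7,84/5)]
4. After y ≤ 4: [(15/2,4) (71/6,2) (15,2) (16,3) (83/5,4)]
5. Canonical ring: [(15/2,4) (71/6,2) (15,2) (16,3) (83/5,4)]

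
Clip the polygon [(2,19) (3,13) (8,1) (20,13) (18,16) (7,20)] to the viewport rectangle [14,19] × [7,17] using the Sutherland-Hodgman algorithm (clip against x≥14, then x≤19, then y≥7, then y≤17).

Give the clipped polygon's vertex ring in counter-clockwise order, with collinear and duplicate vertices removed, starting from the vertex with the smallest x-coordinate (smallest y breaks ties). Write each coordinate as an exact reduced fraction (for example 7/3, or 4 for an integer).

Clipped polygon: [(14,7) (19,12) (19,29/2) (18,16) (61/4,17) (14,17)]

1. After x ≥ 14: [(14,7) (20,13) (18,16) (14,192/11)]
2. After x ≤ 19: [(14,7) (19,12) (19,29/2) (18,16) (14,192/11)]
3. After y ≥ 7: [(14,7) (19,12) (19,29/2) (18,16) (14,192/11)]
4. After y ≤ 17: [(14,17) (14,7) (19,12) (19,29/2) (18,16) (61/4,17)]
5. Canonical ring: [(14,7) (19,12) (19,29/2) (18,16) (61/4,17) (14,17)]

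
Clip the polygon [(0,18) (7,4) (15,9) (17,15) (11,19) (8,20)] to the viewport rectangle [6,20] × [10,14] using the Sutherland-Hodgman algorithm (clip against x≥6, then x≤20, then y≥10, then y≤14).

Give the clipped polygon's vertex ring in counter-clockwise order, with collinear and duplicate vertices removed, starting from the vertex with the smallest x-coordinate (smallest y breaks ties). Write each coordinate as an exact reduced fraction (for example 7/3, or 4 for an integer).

1. After x ≥ 6: [(6,39/2) (6,6) (7,4) (15,9) (17,15) (11,19) (8,20)]
2. After x ≤ 20: [(6,39/2) (6,6) (7,4) (15,9) (17,15) (11,19) (8,20)]
3. After y ≥ 10: [(6,39/2) (6,10) (46/3,10) (17,15) (11,19) (8,20)]
4. After y ≤ 14: [(6,14) (6,10) (46/3,10) (50/3,14)]
5. Canonical ring: [(6,10) (46/3,10) (50/3,14) (6,14)]

Clipped polygon: [(6,10) (46/3,10) (50/3,14) (6,14)]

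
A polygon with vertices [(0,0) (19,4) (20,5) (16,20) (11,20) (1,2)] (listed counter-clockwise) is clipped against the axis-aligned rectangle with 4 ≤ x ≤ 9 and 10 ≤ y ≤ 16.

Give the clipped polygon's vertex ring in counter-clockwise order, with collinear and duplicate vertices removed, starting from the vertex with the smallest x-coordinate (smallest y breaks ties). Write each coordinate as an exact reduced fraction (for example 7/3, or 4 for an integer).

1. After x ≥ 4: [(4,16/19) (19,4) (20,5) (16,20) (11,20) (4,37/5)]
2. After x ≤ 9: [(4,16/19) (9,36/19) (9,82/5) (4,37/5)]
3. After y ≥ 10: [(9,10) (9,82/5) (49/9,10)]
4. After y ≤ 16: [(9,10) (9,16) (79/9,16) (49/9,10)]
5. Canonical ring: [(49/9,10) (9,10) (9,16) (79/9,16)]

Clipped polygon: [(49/9,10) (9,10) (9,16) (79/9,16)]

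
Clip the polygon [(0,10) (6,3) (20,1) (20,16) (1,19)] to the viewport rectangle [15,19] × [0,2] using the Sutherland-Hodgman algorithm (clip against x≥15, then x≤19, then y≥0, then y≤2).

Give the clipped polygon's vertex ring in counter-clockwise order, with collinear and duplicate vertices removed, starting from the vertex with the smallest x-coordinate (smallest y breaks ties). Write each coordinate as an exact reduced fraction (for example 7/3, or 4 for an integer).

Clipped polygon: [(15,12/7) (19,8/7) (19,2) (15,2)]

1. After x ≥ 15: [(15,12/7) (20,1) (20,16) (15,319/19)]
2. After x ≤ 19: [(15,12/7) (19,8/7) (19,307/19) (15,319/19)]
3. After y ≥ 0: [(15,12/7) (19,8/7) (19,307/19) (15,319/19)]
4. After y ≤ 2: [(15,2) (15,12/7) (19,8/7) (19,2)]
5. Canonical ring: [(15,12/7) (19,8/7) (19,2) (15,2)]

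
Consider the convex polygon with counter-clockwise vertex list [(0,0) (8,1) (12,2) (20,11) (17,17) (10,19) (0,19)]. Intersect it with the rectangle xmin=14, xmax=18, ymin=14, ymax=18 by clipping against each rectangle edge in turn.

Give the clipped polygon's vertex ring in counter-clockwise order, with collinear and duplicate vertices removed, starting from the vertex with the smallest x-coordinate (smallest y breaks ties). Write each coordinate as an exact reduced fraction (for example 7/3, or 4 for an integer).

Clipped polygon: [(14,14) (18,14) (18,15) (17,17) (14,125/7)]

1. After x ≥ 14: [(14,17/4) (20,11) (17,17) (14,125/7)]
2. After x ≤ 18: [(14,17/4) (18,35/4) (18,15) (17,17) (14,125/7)]
3. After y ≥ 14: [(14,14) (18,14) (18,15) (17,17) (14,125/7)]
4. After y ≤ 18: [(14,14) (18,14) (18,15) (17,17) (14,125/7)]
5. Canonical ring: [(14,14) (18,14) (18,15) (17,17) (14,125/7)]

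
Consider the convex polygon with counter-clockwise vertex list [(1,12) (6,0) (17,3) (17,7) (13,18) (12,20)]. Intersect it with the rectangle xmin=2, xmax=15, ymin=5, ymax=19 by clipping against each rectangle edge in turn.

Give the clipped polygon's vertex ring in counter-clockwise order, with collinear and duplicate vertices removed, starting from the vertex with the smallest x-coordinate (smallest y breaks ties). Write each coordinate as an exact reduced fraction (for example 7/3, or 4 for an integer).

1. After x ≥ 2: [(2,140/11) (2,48/5) (6,0) (17,3) (17,7) (13,18) (12,20)]
2. After x ≤ 15: [(2,140/11) (2,48/5) (6,0) (15,27/11) (15,25/2) (13,18) (12,20)]
3. After y ≥ 5: [(2,140/11) (2,48/5) (47/12,5) (15,5) (15,25/2) (13,18) (12,20)]
4. After y ≤ 19: [(85/8,19) (2,140/11) (2,48/5) (47/12,5) (15,5) (15,25/2) (13,18) (25/2,19)]
5. Canonical ring: [(2,48/5) (47/12,5) (15,5) (15,25/2) (13,18) (25/2,19) (85/8,19) (2,140/11)]

Clipped polygon: [(2,48/5) (47/12,5) (15,5) (15,25/2) (13,18) (25/2,19) (85/8,19) (2,140/11)]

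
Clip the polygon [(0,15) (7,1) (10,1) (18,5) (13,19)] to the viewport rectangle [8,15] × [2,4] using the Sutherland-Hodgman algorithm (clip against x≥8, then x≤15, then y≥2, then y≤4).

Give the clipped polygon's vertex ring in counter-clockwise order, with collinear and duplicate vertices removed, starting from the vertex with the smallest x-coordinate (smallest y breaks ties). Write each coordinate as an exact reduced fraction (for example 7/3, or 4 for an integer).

1. After x ≥ 8: [(8,227/13) (8,1) (10,1) (18,5) (13,19)]
2. After x ≤ 15: [(8,227/13) (8,1) (10,1) (15,7/2) (15,67/5) (13,19)]
3. After y ≥ 2: [(8,227/13) (8,2) (12,2) (15,7/2) (15,67/5) (13,19)]
4. After y ≤ 4: [(8,4) (8,2) (12,2) (15,7/2) (15,4)]
5. Canonical ring: [(8,2) (12,2) (15,7/2) (15,4) (8,4)]

Clipped polygon: [(8,2) (12,2) (15,7/2) (15,4) (8,4)]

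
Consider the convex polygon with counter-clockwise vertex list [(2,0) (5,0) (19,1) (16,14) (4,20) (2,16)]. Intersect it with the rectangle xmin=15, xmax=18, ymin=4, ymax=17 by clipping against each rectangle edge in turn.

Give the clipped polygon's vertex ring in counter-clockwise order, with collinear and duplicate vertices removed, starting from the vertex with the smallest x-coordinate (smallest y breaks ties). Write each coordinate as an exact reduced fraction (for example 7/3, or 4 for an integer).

Clipped polygon: [(15,4) (18,4) (18,16/3) (16,14) (15,29/2)]

1. After x ≥ 15: [(15,5/7) (19,1) (16,14) (15,29/2)]
2. After x ≤ 18: [(15,5/7) (18,13/14) (18,16/3) (16,14) (15,29/2)]
3. After y ≥ 4: [(15,4) (18,4) (18,16/3) (16,14) (15,29/2)]
4. After y ≤ 17: [(15,4) (18,4) (18,16/3) (16,14) (15,29/2)]
5. Canonical ring: [(15,4) (18,4) (18,16/3) (16,14) (15,29/2)]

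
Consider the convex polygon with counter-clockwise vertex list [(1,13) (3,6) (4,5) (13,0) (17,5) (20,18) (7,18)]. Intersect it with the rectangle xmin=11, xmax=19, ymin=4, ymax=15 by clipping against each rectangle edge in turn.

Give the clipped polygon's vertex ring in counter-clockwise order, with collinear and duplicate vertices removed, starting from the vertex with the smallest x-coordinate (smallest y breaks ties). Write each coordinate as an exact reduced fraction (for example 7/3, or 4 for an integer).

Clipped polygon: [(11,4) (81/5,4) (17,5) (19,41/3) (19,15) (11,15)]

1. After x ≥ 11: [(11,10/9) (13,0) (17,5) (20,18) (11,18)]
2. After x ≤ 19: [(11,10/9) (13,0) (17,5) (19,41/3) (19,18) (11,18)]
3. After y ≥ 4: [(11,4) (81/5,4) (17,5) (19,41/3) (19,18) (11,18)]
4. After y ≤ 15: [(11,15) (11,4) (81/5,4) (17,5) (19,41/3) (19,15)]
5. Canonical ring: [(11,4) (81/5,4) (17,5) (19,41/3) (19,15) (11,15)]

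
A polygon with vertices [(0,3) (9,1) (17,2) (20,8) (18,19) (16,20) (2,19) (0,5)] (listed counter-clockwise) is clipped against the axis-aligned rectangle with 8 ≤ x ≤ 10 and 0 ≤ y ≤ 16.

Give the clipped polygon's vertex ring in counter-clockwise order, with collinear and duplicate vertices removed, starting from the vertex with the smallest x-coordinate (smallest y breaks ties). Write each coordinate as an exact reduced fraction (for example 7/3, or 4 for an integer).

Clipped polygon: [(8,11/9) (9,1) (10,9/8) (10,16) (8,16)]

1. After x ≥ 8: [(8,11/9) (9,1) (17,2) (20,8) (18,19) (16,20) (8,136/7)]
2. After x ≤ 10: [(8,11/9) (9,1) (10,9/8) (10,137/7) (8,136/7)]
3. After y ≥ 0: [(8,11/9) (9,1) (10,9/8) (10,137/7) (8,136/7)]
4. After y ≤ 16: [(8,16) (8,11/9) (9,1) (10,9/8) (10,16)]
5. Canonical ring: [(8,11/9) (9,1) (10,9/8) (10,16) (8,16)]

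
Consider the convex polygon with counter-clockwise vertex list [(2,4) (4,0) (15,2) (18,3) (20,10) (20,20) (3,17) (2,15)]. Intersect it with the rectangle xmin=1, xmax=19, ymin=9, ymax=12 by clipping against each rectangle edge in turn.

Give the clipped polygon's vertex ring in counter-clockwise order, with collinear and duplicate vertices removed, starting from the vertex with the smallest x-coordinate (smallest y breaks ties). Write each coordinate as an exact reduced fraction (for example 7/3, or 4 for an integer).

1. After x ≥ 1: [(2,4) (4,0) (15,2) (18,3) (20,10) (20,20) (3,17) (2,15)]
2. After x ≤ 19: [(2,4) (4,0) (15,2) (18,3) (19,13/2) (19,337/17) (3,17) (2,15)]
3. After y ≥ 9: [(2,9) (19,9) (19,337/17) (3,17) (2,15)]
4. After y ≤ 12: [(2,12) (2,9) (19,9) (19,12)]
5. Canonical ring: [(2,9) (19,9) (19,12) (2,12)]

Clipped polygon: [(2,9) (19,9) (19,12) (2,12)]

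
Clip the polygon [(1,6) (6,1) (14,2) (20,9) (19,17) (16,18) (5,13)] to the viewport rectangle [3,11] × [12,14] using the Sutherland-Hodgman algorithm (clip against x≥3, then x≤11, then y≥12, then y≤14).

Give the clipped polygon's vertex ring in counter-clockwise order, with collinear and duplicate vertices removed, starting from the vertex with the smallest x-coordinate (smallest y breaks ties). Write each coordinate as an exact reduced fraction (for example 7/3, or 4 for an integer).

1. After x ≥ 3: [(3,19/2) (3,4) (6,1) (14,2) (20,9) (19,17) (16,18) (5,13)]
2. After x ≤ 11: [(3,19/2) (3,4) (6,1) (11,13/8) (11,173/11) (5,13)]
3. After y ≥ 12: [(31/7,12) (11,12) (11,173/11) (5,13)]
4. After y ≤ 14: [(31/7,12) (11,12) (11,14) (36/5,14) (5,13)]
5. Canonical ring: [(31/7,12) (11,12) (11,14) (36/5,14) (5,13)]

Clipped polygon: [(31/7,12) (11,12) (11,14) (36/5,14) (5,13)]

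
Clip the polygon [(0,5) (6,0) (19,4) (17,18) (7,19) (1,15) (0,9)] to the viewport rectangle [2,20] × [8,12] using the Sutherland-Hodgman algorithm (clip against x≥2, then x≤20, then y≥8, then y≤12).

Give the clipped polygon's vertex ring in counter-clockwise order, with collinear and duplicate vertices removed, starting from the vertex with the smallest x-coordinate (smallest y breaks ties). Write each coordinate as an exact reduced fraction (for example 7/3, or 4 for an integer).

1. After x ≥ 2: [(2,10/3) (6,0) (19,4) (17,18) (7,19) (2,47/3)]
2. After x ≤ 20: [(2,10/3) (6,0) (19,4) (17,18) (7,19) (2,47/3)]
3. After y ≥ 8: [(2,8) (129/7,8) (17,18) (7,19) (2,47/3)]
4. After y ≤ 12: [(2,12) (2,8) (129/7,8) (125/7,12)]
5. Canonical ring: [(2,8) (129/7,8) (125/7,12) (2,12)]

Clipped polygon: [(2,8) (129/7,8) (125/7,12) (2,12)]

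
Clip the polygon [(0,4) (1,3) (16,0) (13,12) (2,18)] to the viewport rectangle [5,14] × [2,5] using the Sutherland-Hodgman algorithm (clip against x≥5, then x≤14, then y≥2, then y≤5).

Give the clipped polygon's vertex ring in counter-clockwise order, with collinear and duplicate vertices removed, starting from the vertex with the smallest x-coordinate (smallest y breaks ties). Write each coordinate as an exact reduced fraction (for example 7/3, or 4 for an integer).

1. After x ≥ 5: [(5,11/5) (16,0) (13,12) (5,180/11)]
2. After x ≤ 14: [(5,11/5) (14,2/5) (14,8) (13,12) (5,180/11)]
3. After y ≥ 2: [(5,11/5) (6,2) (14,2) (14,8) (13,12) (5,180/11)]
4. After y ≤ 5: [(5,5) (5,11/5) (6,2) (14,2) (14,5)]
5. Canonical ring: [(5,11/5) (6,2) (14,2) (14,5) (5,5)]

Clipped polygon: [(5,11/5) (6,2) (14,2) (14,5) (5,5)]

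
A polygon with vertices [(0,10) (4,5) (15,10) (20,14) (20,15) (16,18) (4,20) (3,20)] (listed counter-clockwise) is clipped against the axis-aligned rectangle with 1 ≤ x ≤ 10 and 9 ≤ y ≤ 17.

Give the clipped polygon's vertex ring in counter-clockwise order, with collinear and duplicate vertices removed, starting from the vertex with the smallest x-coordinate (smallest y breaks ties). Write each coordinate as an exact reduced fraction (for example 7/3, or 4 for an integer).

1. After x ≥ 1: [(1,40/3) (1,35/4) (4,5) (15,10) (20,14) (20,15) (16,18) (4,20) (3,20)]
2. After x ≤ 10: [(1,40/3) (1,35/4) (4,5) (10,85/11) (10,19) (4,20) (3,20)]
3. After y ≥ 9: [(1,40/3) (1,9) (10,9) (10,19) (4,20) (3,20)]
4. After y ≤ 17: [(21/10,17) (1,40/3) (1,9) (10,9) (10,17)]
5. Canonical ring: [(1,9) (10,9) (10,17) (21/10,17) (1,40/3)]

Clipped polygon: [(1,9) (10,9) (10,17) (21/10,17) (1,40/3)]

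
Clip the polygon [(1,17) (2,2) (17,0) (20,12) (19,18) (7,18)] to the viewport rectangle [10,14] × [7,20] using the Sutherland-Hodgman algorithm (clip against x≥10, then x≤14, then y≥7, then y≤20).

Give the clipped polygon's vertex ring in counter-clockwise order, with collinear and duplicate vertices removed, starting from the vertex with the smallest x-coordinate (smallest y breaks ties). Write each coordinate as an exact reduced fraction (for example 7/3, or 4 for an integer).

1. After x ≥ 10: [(10,14/15) (17,0) (20,12) (19,18) (10,18)]
2. After x ≤ 14: [(10,14/15) (14,2/5) (14,18) (10,18)]
3. After y ≥ 7: [(10,7) (14,7) (14,18) (10,18)]
4. After y ≤ 20: [(10,7) (14,7) (14,18) (10,18)]
5. Canonical ring: [(10,7) (14,7) (14,18) (10,18)]

Clipped polygon: [(10,7) (14,7) (14,18) (10,18)]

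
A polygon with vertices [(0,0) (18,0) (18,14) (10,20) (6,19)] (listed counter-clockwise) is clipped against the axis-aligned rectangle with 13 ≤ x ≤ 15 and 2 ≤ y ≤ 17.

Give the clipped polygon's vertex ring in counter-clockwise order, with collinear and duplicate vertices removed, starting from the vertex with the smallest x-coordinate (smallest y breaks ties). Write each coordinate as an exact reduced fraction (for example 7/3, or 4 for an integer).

Clipped polygon: [(13,2) (15,2) (15,65/4) (14,17) (13,17)]

1. After x ≥ 13: [(13,0) (18,0) (18,14) (13,71/4)]
2. After x ≤ 15: [(13,0) (15,0) (15,65/4) (13,71/4)]
3. After y ≥ 2: [(13,2) (15,2) (15,65/4) (13,71/4)]
4. After y ≤ 17: [(13,17) (13,2) (15,2) (15,65/4) (14,17)]
5. Canonical ring: [(13,2) (15,2) (15,65/4) (14,17) (13,17)]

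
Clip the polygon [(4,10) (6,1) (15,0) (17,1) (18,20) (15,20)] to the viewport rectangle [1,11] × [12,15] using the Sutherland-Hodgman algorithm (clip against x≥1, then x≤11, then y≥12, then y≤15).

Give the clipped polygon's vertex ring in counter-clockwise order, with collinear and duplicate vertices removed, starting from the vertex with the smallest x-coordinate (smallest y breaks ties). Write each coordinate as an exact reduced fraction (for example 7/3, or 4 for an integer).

Clipped polygon: [(31/5,12) (11,12) (11,15) (19/2,15)]

1. After x ≥ 1: [(4,10) (6,1) (15,0) (17,1) (18,20) (15,20)]
2. After x ≤ 11: [(11,180/11) (4,10) (6,1) (11,4/9)]
3. After y ≥ 12: [(11,12) (11,180/11) (31/5,12)]
4. After y ≤ 15: [(11,12) (11,15) (19/2,15) (31/5,12)]
5. Canonical ring: [(31/5,12) (11,12) (11,15) (19/2,15)]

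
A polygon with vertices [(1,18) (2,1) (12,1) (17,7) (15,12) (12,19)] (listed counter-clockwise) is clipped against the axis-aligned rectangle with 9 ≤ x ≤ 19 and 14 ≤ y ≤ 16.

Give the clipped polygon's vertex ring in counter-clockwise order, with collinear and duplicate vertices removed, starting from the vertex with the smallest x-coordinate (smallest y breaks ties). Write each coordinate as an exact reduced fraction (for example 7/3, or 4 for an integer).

1. After x ≥ 9: [(9,206/11) (9,1) (12,1) (17,7) (15,12) (12,19)]
2. After x ≤ 19: [(9,206/11) (9,1) (12,1) (17,7) (15,12) (12,19)]
3. After y ≥ 14: [(9,206/11) (9,14) (99/7,14) (12,19)]
4. After y ≤ 16: [(9,16) (9,14) (99/7,14) (93/7,16)]
5. Canonical ring: [(9,14) (99/7,14) (93/7,16) (9,16)]

Clipped polygon: [(9,14) (99/7,14) (93/7,16) (9,16)]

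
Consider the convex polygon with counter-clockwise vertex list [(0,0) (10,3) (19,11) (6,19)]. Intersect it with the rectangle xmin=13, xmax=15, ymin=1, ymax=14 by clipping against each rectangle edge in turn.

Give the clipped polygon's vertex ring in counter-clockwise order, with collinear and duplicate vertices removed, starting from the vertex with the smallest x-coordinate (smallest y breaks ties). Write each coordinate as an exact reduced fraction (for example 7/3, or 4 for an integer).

Clipped polygon: [(13,17/3) (15,67/9) (15,175/13) (113/8,14) (13,14)]

1. After x ≥ 13: [(13,17/3) (19,11) (13,191/13)]
2. After x ≤ 15: [(13,17/3) (15,67/9) (15,175/13) (13,191/13)]
3. After y ≥ 1: [(13,17/3) (15,67/9) (15,175/13) (13,191/13)]
4. After y ≤ 14: [(13,14) (13,17/3) (15,67/9) (15,175/13) (113/8,14)]
5. Canonical ring: [(13,17/3) (15,67/9) (15,175/13) (113/8,14) (13,14)]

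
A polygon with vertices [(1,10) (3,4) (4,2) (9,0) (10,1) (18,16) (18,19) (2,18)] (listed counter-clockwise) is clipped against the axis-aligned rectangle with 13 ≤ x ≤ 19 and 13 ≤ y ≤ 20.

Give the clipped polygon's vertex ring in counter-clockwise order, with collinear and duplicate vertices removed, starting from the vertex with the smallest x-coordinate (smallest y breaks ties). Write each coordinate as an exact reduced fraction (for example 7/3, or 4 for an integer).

1. After x ≥ 13: [(13,53/8) (18,16) (18,19) (13,299/16)]
2. After x ≤ 19: [(13,53/8) (18,16) (18,19) (13,299/16)]
3. After y ≥ 13: [(13,13) (82/5,13) (18,16) (18,19) (13,299/16)]
4. After y ≤ 20: [(13,13) (82/5,13) (18,16) (18,19) (13,299/16)]
5. Canonical ring: [(13,13) (82/5,13) (18,16) (18,19) (13,299/16)]

Clipped polygon: [(13,13) (82/5,13) (18,16) (18,19) (13,299/16)]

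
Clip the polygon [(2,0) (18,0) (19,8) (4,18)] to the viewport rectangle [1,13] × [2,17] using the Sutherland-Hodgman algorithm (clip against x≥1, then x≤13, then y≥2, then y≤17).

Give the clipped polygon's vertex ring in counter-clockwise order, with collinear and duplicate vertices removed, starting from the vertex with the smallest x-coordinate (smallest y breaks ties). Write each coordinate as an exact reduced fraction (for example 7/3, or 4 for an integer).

Clipped polygon: [(20/9,2) (13,2) (13,12) (11/2,17) (35/9,17)]

1. After x ≥ 1: [(2,0) (18,0) (19,8) (4,18)]
2. After x ≤ 13: [(2,0) (13,0) (13,12) (4,18)]
3. After y ≥ 2: [(20/9,2) (13,2) (13,12) (4,18)]
4. After y ≤ 17: [(35/9,17) (20/9,2) (13,2) (13,12) (11/2,17)]
5. Canonical ring: [(20/9,2) (13,2) (13,12) (11/2,17) (35/9,17)]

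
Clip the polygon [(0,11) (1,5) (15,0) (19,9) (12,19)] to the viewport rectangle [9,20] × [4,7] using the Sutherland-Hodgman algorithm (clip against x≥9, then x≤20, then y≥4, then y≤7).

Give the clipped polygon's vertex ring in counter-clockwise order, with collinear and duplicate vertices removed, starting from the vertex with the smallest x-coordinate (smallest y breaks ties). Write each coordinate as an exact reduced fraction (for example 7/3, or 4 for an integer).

1. After x ≥ 9: [(9,17) (9,15/7) (15,0) (19,9) (12,19)]
2. After x ≤ 20: [(9,17) (9,15/7) (15,0) (19,9) (12,19)]
3. After y ≥ 4: [(9,17) (9,4) (151/9,4) (19,9) (12,19)]
4. After y ≤ 7: [(9,7) (9,4) (151/9,4) (163/9,7)]
5. Canonical ring: [(9,4) (151/9,4) (163/9,7) (9,7)]

Clipped polygon: [(9,4) (151/9,4) (163/9,7) (9,7)]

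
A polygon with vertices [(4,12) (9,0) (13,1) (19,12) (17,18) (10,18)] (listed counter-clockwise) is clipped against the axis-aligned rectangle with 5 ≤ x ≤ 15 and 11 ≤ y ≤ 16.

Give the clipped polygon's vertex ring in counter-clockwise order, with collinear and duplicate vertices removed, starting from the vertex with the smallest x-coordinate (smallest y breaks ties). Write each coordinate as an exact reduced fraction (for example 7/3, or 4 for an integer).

1. After x ≥ 5: [(5,13) (5,48/5) (9,0) (13,1) (19,12) (17,18) (10,18)]
2. After x ≤ 15: [(5,13) (5,48/5) (9,0) (13,1) (15,14/3) (15,18) (10,18)]
3. After y ≥ 11: [(5,13) (5,11) (15,11) (15,18) (10,18)]
4. After y ≤ 16: [(8,16) (5,13) (5,11) (15,11) (15,16)]
5. Canonical ring: [(5,11) (15,11) (15,16) (8,16) (5,13)]

Clipped polygon: [(5,11) (15,11) (15,16) (8,16) (5,13)]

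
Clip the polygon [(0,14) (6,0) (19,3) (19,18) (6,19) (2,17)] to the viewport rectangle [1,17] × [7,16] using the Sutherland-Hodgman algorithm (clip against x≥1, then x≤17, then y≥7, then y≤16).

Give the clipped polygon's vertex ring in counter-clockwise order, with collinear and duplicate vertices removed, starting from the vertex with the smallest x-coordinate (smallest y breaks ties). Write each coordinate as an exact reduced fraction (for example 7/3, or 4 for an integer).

Clipped polygon: [(1,35/3) (3,7) (17,7) (17,16) (4/3,16) (1,31/2)]

1. After x ≥ 1: [(1,31/2) (1,35/3) (6,0) (19,3) (19,18) (6,19) (2,17)]
2. After x ≤ 17: [(1,31/2) (1,35/3) (6,0) (17,33/13) (17,236/13) (6,19) (2,17)]
3. After y ≥ 7: [(1,31/2) (1,35/3) (3,7) (17,7) (17,236/13) (6,19) (2,17)]
4. After y ≤ 16: [(4/3,16) (1,31/2) (1,35/3) (3,7) (17,7) (17,16)]
5. Canonical ring: [(1,35/3) (3,7) (17,7) (17,16) (4/3,16) (1,31/2)]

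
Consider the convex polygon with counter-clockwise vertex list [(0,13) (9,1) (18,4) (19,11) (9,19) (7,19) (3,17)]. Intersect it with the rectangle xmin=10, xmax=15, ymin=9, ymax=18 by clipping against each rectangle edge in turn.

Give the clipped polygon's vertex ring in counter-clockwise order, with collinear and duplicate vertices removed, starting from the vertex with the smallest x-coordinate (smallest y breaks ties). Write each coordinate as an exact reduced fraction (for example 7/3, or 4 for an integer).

Clipped polygon: [(10,9) (15,9) (15,71/5) (41/4,18) (10,18)]

1. After x ≥ 10: [(10,4/3) (18,4) (19,11) (10,91/5)]
2. After x ≤ 15: [(10,4/3) (15,3) (15,71/5) (10,91/5)]
3. After y ≥ 9: [(10,9) (15,9) (15,71/5) (10,91/5)]
4. After y ≤ 18: [(10,18) (10,9) (15,9) (15,71/5) (41/4,18)]
5. Canonical ring: [(10,9) (15,9) (15,71/5) (41/4,18) (10,18)]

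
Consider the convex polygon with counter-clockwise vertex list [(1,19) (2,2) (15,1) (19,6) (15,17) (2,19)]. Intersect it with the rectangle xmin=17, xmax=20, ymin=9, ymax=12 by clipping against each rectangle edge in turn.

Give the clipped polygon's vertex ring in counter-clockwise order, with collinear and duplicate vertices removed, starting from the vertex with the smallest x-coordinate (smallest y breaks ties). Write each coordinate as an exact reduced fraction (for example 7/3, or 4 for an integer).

1. After x ≥ 17: [(17,7/2) (19,6) (17,23/2)]
2. After x ≤ 20: [(17,7/2) (19,6) (17,23/2)]
3. After y ≥ 9: [(17,9) (197/11,9) (17,23/2)]
4. After y ≤ 12: [(17,9) (197/11,9) (17,23/2)]
5. Canonical ring: [(17,9) (197/11,9) (17,23/2)]

Clipped polygon: [(17,9) (197/11,9) (17,23/2)]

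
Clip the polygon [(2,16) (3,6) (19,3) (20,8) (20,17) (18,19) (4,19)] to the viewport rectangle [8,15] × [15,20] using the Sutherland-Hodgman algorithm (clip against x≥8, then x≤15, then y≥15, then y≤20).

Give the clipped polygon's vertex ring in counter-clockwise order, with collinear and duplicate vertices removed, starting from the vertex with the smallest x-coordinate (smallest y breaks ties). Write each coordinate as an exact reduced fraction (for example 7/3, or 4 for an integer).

1. After x ≥ 8: [(8,81/16) (19,3) (20,8) (20,17) (18,19) (8,19)]
2. After x ≤ 15: [(8,81/16) (15,15/4) (15,19) (8,19)]
3. After y ≥ 15: [(8,15) (15,15) (15,19) (8,19)]
4. After y ≤ 20: [(8,15) (15,15) (15,19) (8,19)]
5. Canonical ring: [(8,15) (15,15) (15,19) (8,19)]

Clipped polygon: [(8,15) (15,15) (15,19) (8,19)]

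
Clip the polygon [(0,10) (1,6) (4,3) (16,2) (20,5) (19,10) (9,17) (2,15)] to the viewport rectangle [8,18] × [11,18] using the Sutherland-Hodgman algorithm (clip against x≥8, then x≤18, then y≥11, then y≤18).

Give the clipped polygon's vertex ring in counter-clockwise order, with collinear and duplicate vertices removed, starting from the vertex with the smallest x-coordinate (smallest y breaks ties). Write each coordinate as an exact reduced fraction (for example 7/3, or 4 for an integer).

1. After x ≥ 8: [(8,8/3) (16,2) (20,5) (19,10) (9,17) (8,117/7)]
2. After x ≤ 18: [(8,8/3) (16,2) (18,7/2) (18,107/10) (9,17) (8,117/7)]
3. After y ≥ 11: [(8,11) (123/7,11) (9,17) (8,117/7)]
4. After y ≤ 18: [(8,11) (123/7,11) (9,17) (8,117/7)]
5. Canonical ring: [(8,11) (123/7,11) (9,17) (8,117/7)]

Clipped polygon: [(8,11) (123/7,11) (9,17) (8,117/7)]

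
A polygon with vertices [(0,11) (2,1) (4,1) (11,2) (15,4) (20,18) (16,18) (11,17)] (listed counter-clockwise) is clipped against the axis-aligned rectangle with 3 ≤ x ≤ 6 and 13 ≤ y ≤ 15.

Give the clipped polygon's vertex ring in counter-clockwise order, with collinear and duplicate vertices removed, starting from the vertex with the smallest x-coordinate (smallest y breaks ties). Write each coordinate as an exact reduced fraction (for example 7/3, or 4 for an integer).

1. After x ≥ 3: [(3,139/11) (3,1) (4,1) (11,2) (15,4) (20,18) (16,18) (11,17)]
2. After x ≤ 6: [(6,157/11) (3,139/11) (3,1) (4,1) (6,9/7)]
3. After y ≥ 13: [(6,13) (6,157/11) (11/3,13)]
4. After y ≤ 15: [(6,13) (6,157/11) (11/3,13)]
5. Canonical ring: [(11/3,13) (6,13) (6,157/11)]

Clipped polygon: [(11/3,13) (6,13) (6,157/11)]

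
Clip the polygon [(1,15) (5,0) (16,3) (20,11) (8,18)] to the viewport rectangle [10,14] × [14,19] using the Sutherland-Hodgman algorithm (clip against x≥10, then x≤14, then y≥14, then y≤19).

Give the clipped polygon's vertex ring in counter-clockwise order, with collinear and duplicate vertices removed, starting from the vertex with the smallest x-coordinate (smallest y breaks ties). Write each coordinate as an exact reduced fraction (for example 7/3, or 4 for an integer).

1. After x ≥ 10: [(10,15/11) (16,3) (20,11) (10,101/6)]
2. After x ≤ 14: [(10,15/11) (14,27/11) (14,29/2) (10,101/6)]
3. After y ≥ 14: [(10,14) (14,14) (14,29/2) (10,101/6)]
4. After y ≤ 19: [(10,14) (14,14) (14,29/2) (10,101/6)]
5. Canonical ring: [(10,14) (14,14) (14,29/2) (10,101/6)]

Clipped polygon: [(10,14) (14,14) (14,29/2) (10,101/6)]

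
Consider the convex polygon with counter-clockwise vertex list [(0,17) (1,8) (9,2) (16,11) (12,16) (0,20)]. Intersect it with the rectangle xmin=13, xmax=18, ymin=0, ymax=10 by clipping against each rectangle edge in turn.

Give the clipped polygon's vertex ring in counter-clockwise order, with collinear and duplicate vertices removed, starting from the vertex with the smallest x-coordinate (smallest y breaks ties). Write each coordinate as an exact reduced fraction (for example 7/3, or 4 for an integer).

Clipped polygon: [(13,50/7) (137/9,10) (13,10)]

1. After x ≥ 13: [(13,50/7) (16,11) (13,59/4)]
2. After x ≤ 18: [(13,50/7) (16,11) (13,59/4)]
3. After y ≥ 0: [(13,50/7) (16,11) (13,59/4)]
4. After y ≤ 10: [(13,10) (13,50/7) (137/9,10)]
5. Canonical ring: [(13,50/7) (137/9,10) (13,10)]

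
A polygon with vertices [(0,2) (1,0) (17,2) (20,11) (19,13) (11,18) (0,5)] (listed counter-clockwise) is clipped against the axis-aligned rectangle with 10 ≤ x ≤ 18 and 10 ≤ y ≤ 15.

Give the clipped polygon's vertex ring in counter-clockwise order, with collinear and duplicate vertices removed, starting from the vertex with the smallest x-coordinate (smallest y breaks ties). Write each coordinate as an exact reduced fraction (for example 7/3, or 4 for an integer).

Clipped polygon: [(10,10) (18,10) (18,109/8) (79/5,15) (10,15)]

1. After x ≥ 10: [(10,9/8) (17,2) (20,11) (19,13) (11,18) (10,185/11)]
2. After x ≤ 18: [(10,9/8) (17,2) (18,5) (18,109/8) (11,18) (10,185/11)]
3. After y ≥ 10: [(10,10) (18,10) (18,109/8) (11,18) (10,185/11)]
4. After y ≤ 15: [(10,15) (10,10) (18,10) (18,109/8) (79/5,15)]
5. Canonical ring: [(10,10) (18,10) (18,109/8) (79/5,15) (10,15)]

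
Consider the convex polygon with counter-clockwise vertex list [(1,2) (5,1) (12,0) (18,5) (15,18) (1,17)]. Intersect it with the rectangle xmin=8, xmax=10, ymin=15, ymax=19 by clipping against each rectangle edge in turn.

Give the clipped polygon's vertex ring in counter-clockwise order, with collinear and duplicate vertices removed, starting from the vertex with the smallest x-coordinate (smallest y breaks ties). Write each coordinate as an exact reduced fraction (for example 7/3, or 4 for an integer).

Clipped polygon: [(8,15) (10,15) (10,247/14) (8,35/2)]

1. After x ≥ 8: [(8,4/7) (12,0) (18,5) (15,18) (8,35/2)]
2. After x ≤ 10: [(8,4/7) (10,2/7) (10,247/14) (8,35/2)]
3. After y ≥ 15: [(8,15) (10,15) (10,247/14) (8,35/2)]
4. After y ≤ 19: [(8,15) (10,15) (10,247/14) (8,35/2)]
5. Canonical ring: [(8,15) (10,15) (10,247/14) (8,35/2)]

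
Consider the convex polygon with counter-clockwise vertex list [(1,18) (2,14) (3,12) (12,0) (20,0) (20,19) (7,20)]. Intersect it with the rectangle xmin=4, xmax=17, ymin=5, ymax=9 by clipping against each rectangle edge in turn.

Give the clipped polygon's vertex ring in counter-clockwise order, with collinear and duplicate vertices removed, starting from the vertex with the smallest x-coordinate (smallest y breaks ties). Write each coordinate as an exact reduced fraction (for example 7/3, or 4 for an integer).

1. After x ≥ 4: [(4,19) (4,32/3) (12,0) (20,0) (20,19) (7,20)]
2. After x ≤ 17: [(4,19) (4,32/3) (12,0) (17,0) (17,250/13) (7,20)]
3. After y ≥ 5: [(4,19) (4,32/3) (33/4,5) (17,5) (17,250/13) (7,20)]
4. After y ≤ 9: [(21/4,9) (33/4,5) (17,5) (17,9)]
5. Canonical ring: [(21/4,9) (33/4,5) (17,5) (17,9)]

Clipped polygon: [(21/4,9) (33/4,5) (17,5) (17,9)]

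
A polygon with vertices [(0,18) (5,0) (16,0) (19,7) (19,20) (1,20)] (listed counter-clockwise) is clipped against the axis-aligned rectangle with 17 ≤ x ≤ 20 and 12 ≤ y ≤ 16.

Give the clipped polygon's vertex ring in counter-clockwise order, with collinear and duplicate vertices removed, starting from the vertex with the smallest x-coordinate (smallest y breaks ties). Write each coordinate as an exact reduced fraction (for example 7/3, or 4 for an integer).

Clipped polygon: [(17,12) (19,12) (19,16) (17,16)]

1. After x ≥ 17: [(17,7/3) (19,7) (19,20) (17,20)]
2. After x ≤ 20: [(17,7/3) (19,7) (19,20) (17,20)]
3. After y ≥ 12: [(17,12) (19,12) (19,20) (17,20)]
4. After y ≤ 16: [(17,16) (17,12) (19,12) (19,16)]
5. Canonical ring: [(17,12) (19,12) (19,16) (17,16)]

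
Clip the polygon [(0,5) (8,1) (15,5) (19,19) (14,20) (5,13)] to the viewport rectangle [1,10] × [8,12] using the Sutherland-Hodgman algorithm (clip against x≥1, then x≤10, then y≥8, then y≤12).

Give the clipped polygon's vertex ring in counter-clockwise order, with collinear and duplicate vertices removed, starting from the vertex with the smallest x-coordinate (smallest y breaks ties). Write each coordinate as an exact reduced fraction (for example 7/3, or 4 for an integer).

1. After x ≥ 1: [(1,33/5) (1,9/2) (8,1) (15,5) (19,19) (14,20) (5,13)]
2. After x ≤ 10: [(1,33/5) (1,9/2) (8,1) (10,15/7) (10,152/9) (5,13)]
3. After y ≥ 8: [(15/8,8) (10,8) (10,152/9) (5,13)]
4. After y ≤ 12: [(35/8,12) (15/8,8) (10,8) (10,12)]
5. Canonical ring: [(15/8,8) (10,8) (10,12) (35/8,12)]

Clipped polygon: [(15/8,8) (10,8) (10,12) (35/8,12)]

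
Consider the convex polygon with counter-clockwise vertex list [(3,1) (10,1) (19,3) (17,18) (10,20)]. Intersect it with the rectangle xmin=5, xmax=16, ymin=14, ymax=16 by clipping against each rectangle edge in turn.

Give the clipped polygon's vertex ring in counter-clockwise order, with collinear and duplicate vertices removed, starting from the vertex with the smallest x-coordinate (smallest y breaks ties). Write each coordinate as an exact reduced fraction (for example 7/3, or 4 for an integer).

Clipped polygon: [(148/19,14) (16,14) (16,16) (162/19,16)]

1. After x ≥ 5: [(5,45/7) (5,1) (10,1) (19,3) (17,18) (10,20)]
2. After x ≤ 16: [(5,45/7) (5,1) (10,1) (16,7/3) (16,128/7) (10,20)]
3. After y ≥ 14: [(148/19,14) (16,14) (16,128/7) (10,20)]
4. After y ≤ 16: [(162/19,16) (148/19,14) (16,14) (16,16)]
5. Canonical ring: [(148/19,14) (16,14) (16,16) (162/19,16)]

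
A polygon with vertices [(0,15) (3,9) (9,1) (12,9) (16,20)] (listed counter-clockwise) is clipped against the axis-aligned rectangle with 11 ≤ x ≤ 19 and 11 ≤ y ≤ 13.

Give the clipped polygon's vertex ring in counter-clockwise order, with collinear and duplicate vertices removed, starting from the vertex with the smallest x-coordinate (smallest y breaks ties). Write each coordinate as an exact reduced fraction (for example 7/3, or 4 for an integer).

1. After x ≥ 11: [(11,295/16) (11,19/3) (12,9) (16,20)]
2. After x ≤ 19: [(11,295/16) (11,19/3) (12,9) (16,20)]
3. After y ≥ 11: [(11,295/16) (11,11) (140/11,11) (16,20)]
4. After y ≤ 13: [(11,13) (11,11) (140/11,11) (148/11,13)]
5. Canonical ring: [(11,11) (140/11,11) (148/11,13) (11,13)]

Clipped polygon: [(11,11) (140/11,11) (148/11,13) (11,13)]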